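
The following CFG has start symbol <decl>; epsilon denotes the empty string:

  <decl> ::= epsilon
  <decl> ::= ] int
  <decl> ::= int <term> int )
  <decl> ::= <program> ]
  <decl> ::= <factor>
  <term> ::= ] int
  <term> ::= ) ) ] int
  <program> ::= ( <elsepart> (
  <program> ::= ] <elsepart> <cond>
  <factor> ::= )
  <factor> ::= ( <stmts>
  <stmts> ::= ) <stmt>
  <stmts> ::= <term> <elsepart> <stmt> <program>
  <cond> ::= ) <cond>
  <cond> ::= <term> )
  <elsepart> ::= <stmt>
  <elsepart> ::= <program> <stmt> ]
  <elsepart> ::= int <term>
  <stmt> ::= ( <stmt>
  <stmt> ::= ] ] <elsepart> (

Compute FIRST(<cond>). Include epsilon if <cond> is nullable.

{ ), ] }

<cond> ::= ) <cond> contributes {)}.
From <cond> ::= <term> ): add FIRST(<term>) = { ), ] }.
Union: FIRST(<cond>) = { ), ] }.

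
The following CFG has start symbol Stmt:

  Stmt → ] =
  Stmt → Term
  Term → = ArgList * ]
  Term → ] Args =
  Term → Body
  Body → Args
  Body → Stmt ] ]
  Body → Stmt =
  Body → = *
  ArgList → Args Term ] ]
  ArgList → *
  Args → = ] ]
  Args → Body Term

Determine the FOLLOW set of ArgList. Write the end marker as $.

In Term → = ArgList * ]: add FIRST(* ]) = { * }.
Union: FOLLOW(ArgList) = { * }.

{ * }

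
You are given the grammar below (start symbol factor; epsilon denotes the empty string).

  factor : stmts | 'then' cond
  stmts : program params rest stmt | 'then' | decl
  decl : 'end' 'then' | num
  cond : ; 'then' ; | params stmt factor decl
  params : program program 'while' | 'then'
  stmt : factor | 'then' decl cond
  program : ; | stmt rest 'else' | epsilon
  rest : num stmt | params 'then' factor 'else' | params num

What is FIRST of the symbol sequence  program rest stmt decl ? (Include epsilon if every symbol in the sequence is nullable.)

Add FIRST(program)\{epsilon} = { 'end', 'then', 'while', ;, num }; program is nullable, continue.
Add FIRST(rest) = { 'end', 'then', 'while', ;, num }; rest is not nullable, stop.

{ 'end', 'then', 'while', ;, num }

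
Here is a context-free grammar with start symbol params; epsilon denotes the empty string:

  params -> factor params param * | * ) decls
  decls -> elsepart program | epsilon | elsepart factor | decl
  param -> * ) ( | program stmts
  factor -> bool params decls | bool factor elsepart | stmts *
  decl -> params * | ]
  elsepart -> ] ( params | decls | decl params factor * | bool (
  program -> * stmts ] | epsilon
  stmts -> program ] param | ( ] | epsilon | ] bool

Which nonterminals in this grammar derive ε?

{ decls, elsepart, param, program, stmts }

Directly nullable (have an epsilon-production): decls, program, stmts.
param -> program stmts with every symbol nullable, so param is nullable.
elsepart -> decls with every symbol nullable, so elsepart is nullable.
No other nonterminal has a production whose RHS symbols are all nullable.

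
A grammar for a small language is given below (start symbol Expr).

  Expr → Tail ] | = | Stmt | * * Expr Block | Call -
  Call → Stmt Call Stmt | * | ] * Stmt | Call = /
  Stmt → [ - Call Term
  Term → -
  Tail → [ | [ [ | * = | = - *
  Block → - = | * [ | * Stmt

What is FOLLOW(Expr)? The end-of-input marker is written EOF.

{ EOF, *, - }

Expr is the start symbol, so EOF ∈ FOLLOW(Expr).
In Expr → * * Expr Block: add FIRST(Block) = { *, - }.
Union: FOLLOW(Expr) = { EOF, *, - }.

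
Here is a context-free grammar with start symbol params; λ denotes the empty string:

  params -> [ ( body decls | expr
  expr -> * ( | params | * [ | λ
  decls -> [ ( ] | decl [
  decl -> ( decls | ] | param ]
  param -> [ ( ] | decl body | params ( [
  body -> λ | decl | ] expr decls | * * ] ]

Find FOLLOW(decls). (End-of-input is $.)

In params -> [ ( body decls: decls is at the end, add FOLLOW(params) = { $, (, *, [, ] }.
In decl -> ( decls: decls is at the end, add FOLLOW(decl) = { (, *, [, ] }.
In body -> ] expr decls: decls is at the end, add FOLLOW(body) = { (, *, [, ] }.
Union: FOLLOW(decls) = { $, (, *, [, ] }.

{ $, (, *, [, ] }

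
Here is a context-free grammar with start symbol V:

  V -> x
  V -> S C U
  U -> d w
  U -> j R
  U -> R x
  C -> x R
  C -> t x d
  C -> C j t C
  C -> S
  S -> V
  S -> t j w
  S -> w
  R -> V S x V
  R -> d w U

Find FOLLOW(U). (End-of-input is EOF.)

{ EOF, d, j, t, w, x }

In V -> S C U: U is at the end, add FOLLOW(V) = { EOF, d, j, t, w, x }.
In R -> d w U: U is at the end, add FOLLOW(R) = { EOF, d, j, t, w, x }.
Union: FOLLOW(U) = { EOF, d, j, t, w, x }.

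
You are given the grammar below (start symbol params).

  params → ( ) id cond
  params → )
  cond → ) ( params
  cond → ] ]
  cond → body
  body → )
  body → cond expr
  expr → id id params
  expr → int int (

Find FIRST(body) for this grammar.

{ ), ] }

body → ) contributes {)}.
From body → cond expr: add FIRST(cond) = { ), ] }.
Union: FIRST(body) = { ), ] }.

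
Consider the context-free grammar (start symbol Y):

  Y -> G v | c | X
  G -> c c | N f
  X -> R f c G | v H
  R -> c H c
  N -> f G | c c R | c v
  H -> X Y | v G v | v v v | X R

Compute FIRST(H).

{ c, v }

From H -> X Y: add FIRST(X) = { c, v }.
H -> v G v contributes {v}.
H -> v v v contributes {v}.
From H -> X R: add FIRST(X) = { c, v }.
Union: FIRST(H) = { c, v }.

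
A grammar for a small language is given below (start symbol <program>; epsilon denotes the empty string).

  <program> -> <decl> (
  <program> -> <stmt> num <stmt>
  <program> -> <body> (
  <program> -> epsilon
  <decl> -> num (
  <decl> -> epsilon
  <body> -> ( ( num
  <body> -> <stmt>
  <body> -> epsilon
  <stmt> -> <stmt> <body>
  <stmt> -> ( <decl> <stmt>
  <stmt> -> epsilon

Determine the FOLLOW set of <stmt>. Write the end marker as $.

{ $, (, num }

In <program> -> <stmt> num <stmt>: add FIRST(num <stmt>) = { num }.
In <program> -> <stmt> num <stmt>: <stmt> is at the end, add FOLLOW(<program>) = { $ }.
In <body> -> <stmt>: <stmt> is at the end, add FOLLOW(<body>) = { $, (, num }.
In <stmt> -> <stmt> <body>: add FIRST(<body>)\{epsilon} = { ( }.
  Since <body> is nullable, also add FOLLOW(<stmt>) = { $, (, num }.
In <stmt> -> ( <decl> <stmt>: <stmt> is at the end, add FOLLOW(<stmt>) = { $, (, num }.
Union: FOLLOW(<stmt>) = { $, (, num }.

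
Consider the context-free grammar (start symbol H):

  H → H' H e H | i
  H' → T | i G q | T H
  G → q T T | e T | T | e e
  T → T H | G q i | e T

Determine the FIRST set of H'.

From H' → T: add FIRST(T) = { e, q }.
H' → i G q contributes {i}.
From H' → T H: add FIRST(T) = { e, q }.
Union: FIRST(H') = { e, i, q }.

{ e, i, q }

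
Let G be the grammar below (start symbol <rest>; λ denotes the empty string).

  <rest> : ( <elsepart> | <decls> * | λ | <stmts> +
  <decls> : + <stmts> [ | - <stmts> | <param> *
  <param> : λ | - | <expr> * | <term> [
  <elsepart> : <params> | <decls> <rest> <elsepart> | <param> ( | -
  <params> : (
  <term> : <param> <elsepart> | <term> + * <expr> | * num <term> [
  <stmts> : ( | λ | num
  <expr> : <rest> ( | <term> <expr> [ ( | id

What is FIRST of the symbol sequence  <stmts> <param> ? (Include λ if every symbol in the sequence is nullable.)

Add FIRST(<stmts>)\{λ} = { (, num }; <stmts> is nullable, continue.
Add FIRST(<param>)\{λ} = { (, *, +, -, id, num }; <param> is nullable, continue.
Every symbol is nullable, so include λ.

{ (, *, +, -, id, num, λ }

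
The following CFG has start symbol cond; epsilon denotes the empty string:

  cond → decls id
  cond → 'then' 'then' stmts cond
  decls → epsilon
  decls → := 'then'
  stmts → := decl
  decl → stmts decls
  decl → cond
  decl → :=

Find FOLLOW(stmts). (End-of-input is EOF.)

{ 'then', :=, id }

In cond → 'then' 'then' stmts cond: add FIRST(cond) = { 'then', :=, id }.
In decl → stmts decls: add FIRST(decls)\{epsilon} = { := }.
  Since decls is nullable, also add FOLLOW(decl) = { 'then', :=, id }.
Union: FOLLOW(stmts) = { 'then', :=, id }.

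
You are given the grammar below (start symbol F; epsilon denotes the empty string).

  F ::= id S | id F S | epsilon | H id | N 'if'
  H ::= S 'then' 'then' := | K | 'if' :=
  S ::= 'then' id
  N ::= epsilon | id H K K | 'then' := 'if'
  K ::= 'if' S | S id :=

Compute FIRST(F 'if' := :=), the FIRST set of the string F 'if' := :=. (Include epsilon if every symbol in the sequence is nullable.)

Add FIRST(F)\{epsilon} = { 'if', 'then', id }; F is nullable, continue.
'if' is a terminal; add {'if'} and stop.

{ 'if', 'then', id }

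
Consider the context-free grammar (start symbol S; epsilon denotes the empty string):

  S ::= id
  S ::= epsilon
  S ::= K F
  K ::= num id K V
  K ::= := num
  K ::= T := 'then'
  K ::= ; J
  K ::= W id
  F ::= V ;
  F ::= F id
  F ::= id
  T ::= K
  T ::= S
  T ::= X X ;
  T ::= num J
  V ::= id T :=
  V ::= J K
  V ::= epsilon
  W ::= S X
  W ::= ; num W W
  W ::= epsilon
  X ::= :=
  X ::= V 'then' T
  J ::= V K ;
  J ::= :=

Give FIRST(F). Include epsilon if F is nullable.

{ 'then', :=, ;, id, num }

From F ::= V ;: V nullable, take FIRST(V) ∪ {;} = { 'then', :=, ;, id, num }.
From F ::= F id: add FIRST(F) = { 'then', :=, ;, id, num }.
F ::= id contributes {id}.
Union: FIRST(F) = { 'then', :=, ;, id, num }.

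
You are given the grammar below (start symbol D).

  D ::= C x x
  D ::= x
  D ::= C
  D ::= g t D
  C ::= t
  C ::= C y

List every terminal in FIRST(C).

{ t }

C ::= t contributes {t}.
From C ::= C y: add FIRST(C) = { t }.
Union: FIRST(C) = { t }.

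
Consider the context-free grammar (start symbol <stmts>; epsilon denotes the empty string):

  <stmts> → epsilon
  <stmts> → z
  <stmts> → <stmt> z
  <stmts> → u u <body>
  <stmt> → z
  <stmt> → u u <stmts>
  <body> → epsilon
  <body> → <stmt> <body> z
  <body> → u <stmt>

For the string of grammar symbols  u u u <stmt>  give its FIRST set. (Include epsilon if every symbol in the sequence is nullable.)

{ u }

u is a terminal; add {u} and stop.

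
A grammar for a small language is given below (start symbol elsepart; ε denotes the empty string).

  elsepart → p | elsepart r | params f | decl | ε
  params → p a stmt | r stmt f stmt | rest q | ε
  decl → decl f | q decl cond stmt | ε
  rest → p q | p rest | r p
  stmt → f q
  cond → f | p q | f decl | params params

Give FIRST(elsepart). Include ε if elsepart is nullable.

elsepart → p contributes {p}.
From elsepart → elsepart r: elsepart nullable, take FIRST(elsepart) ∪ {r} = { f, p, q, r }.
From elsepart → params f: params nullable, take FIRST(params) ∪ {f} = { f, p, r }.
From elsepart → decl: add FIRST(decl) = { f, q, ε } (including ε since decl is nullable).
elsepart → ε contributes ε.
Union: FIRST(elsepart) = { f, p, q, r, ε }.

{ f, p, q, r, ε }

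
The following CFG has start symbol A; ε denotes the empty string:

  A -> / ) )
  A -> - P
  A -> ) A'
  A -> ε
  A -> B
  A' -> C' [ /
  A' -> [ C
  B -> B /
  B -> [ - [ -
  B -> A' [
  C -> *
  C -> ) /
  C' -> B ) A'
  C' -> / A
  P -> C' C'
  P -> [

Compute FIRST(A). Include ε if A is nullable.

{ ), -, /, [, ε }

A -> / ) ) contributes {/}.
A -> - P contributes {-}.
A -> ) A' contributes {)}.
A -> ε contributes ε.
From A -> B: add FIRST(B) = { /, [ }.
Union: FIRST(A) = { ), -, /, [, ε }.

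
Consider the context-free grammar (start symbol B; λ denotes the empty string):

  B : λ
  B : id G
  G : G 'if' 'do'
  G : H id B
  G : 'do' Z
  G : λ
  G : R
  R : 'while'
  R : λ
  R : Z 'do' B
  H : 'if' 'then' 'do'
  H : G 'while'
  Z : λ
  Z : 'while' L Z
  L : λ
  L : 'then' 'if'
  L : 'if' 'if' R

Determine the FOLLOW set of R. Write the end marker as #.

In G : R: R is at the end, add FOLLOW(G) = { #, 'do', 'if', 'while' }.
In L : 'if' 'if' R: R is at the end, add FOLLOW(L) = { #, 'do', 'if', 'while' }.
Union: FOLLOW(R) = { #, 'do', 'if', 'while' }.

{ #, 'do', 'if', 'while' }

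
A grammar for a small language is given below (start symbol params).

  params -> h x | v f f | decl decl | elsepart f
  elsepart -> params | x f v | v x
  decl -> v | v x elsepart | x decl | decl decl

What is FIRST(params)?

params -> h x contributes {h}.
params -> v f f contributes {v}.
From params -> decl decl: add FIRST(decl) = { v, x }.
From params -> elsepart f: add FIRST(elsepart) = { h, v, x }.
Union: FIRST(params) = { h, v, x }.

{ h, v, x }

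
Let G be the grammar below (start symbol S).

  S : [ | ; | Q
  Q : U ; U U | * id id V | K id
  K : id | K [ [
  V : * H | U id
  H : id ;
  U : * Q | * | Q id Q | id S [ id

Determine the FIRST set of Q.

From Q : U ; U U: add FIRST(U) = { *, id }.
Q : * id id V contributes {*}.
From Q : K id: add FIRST(K) = { id }.
Union: FIRST(Q) = { *, id }.

{ *, id }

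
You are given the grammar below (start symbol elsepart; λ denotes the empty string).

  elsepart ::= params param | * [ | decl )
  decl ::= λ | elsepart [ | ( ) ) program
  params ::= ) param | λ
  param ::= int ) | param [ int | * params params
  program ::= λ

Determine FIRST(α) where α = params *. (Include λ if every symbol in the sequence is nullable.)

Add FIRST(params)\{λ} = { ) }; params is nullable, continue.
* is a terminal; add {*} and stop.

{ ), * }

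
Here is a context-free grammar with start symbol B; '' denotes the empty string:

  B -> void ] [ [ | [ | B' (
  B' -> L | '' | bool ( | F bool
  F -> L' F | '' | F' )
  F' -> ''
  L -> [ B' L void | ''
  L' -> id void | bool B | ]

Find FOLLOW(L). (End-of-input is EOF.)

{ (, [, void }

In B' -> L: L is at the end, add FOLLOW(B') = { (, [, void }.
In L -> [ B' L void: add FIRST(void) = { void }.
Union: FOLLOW(L) = { (, [, void }.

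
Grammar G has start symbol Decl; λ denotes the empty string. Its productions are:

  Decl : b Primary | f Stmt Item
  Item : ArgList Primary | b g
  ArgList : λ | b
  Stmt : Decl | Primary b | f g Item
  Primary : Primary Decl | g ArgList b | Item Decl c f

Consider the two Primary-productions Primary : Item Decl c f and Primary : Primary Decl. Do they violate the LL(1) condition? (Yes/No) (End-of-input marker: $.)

FIRST(Item Decl c f) = { b, g } and FIRST(Primary Decl) = { b, g }.
Both contain b, so the two alternatives are not disjoint — LL(1) conflict.

Yes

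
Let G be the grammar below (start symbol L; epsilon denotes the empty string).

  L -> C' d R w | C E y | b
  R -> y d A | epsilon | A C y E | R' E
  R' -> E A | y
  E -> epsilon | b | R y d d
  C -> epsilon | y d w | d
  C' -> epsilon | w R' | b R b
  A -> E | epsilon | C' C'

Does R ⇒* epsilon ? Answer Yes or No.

Yes

R has an epsilon-production, so R ⇒ epsilon.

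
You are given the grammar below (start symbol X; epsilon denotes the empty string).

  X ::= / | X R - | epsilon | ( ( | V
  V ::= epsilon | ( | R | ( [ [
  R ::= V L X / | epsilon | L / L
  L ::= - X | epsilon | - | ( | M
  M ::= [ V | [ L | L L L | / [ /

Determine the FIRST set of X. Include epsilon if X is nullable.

X ::= / contributes {/}.
From X ::= X R -: X, R nullable, take FIRST(X) ∪ FIRST(R) ∪ {-} = { (, -, /, [ }.
X ::= epsilon contributes epsilon.
X ::= ( ( contributes {(}.
From X ::= V: add FIRST(V) = { (, -, /, [, epsilon } (including epsilon since V is nullable).
Union: FIRST(X) = { (, -, /, [, epsilon }.

{ (, -, /, [, epsilon }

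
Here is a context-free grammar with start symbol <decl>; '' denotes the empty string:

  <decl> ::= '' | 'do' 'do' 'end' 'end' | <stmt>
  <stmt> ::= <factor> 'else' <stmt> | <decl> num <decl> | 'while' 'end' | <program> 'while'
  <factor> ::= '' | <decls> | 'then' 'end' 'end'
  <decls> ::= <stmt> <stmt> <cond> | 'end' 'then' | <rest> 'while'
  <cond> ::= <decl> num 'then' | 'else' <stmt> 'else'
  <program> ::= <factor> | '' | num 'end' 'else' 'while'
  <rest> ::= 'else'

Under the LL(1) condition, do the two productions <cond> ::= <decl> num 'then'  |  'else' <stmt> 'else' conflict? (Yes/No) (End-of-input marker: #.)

Yes

FIRST(<decl> num 'then') = { 'do', 'else', 'end', 'then', 'while', num } and FIRST('else' <stmt> 'else') = { 'else' }.
Both contain 'else', so the two alternatives are not disjoint — LL(1) conflict.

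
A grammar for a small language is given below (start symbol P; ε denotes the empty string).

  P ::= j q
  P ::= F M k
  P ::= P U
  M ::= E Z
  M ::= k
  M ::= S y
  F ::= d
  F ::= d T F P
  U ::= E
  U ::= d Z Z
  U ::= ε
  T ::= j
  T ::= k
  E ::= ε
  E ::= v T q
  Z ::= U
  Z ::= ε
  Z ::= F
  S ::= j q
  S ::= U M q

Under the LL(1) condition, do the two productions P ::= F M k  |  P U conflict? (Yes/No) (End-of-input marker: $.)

Yes

FIRST(F M k) = { d } and FIRST(P U) = { d, j }.
Both contain d, so the two alternatives are not disjoint — LL(1) conflict.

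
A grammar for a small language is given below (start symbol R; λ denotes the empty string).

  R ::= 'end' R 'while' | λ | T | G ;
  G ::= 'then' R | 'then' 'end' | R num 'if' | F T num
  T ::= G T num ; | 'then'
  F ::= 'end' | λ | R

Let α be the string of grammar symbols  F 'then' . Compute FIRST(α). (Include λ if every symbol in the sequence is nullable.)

Add FIRST(F)\{λ} = { 'end', 'then', num }; F is nullable, continue.
'then' is a terminal; add {'then'} and stop.

{ 'end', 'then', num }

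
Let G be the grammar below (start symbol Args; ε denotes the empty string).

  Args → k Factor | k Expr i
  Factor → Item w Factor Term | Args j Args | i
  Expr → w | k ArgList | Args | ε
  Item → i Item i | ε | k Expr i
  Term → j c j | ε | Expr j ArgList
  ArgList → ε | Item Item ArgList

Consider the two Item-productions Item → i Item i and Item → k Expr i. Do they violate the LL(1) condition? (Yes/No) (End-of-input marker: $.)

FIRST(i Item i) = { i } and FIRST(k Expr i) = { k }.
The FIRST sets are disjoint and neither alternative is nullable — no conflict.

No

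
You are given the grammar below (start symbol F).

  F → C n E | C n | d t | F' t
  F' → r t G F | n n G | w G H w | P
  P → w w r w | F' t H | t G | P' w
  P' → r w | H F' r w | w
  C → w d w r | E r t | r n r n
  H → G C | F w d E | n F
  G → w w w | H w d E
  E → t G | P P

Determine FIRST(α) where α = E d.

{ d, n, r, t, w }

Add FIRST(E) = { d, n, r, t, w }; E is not nullable, stop.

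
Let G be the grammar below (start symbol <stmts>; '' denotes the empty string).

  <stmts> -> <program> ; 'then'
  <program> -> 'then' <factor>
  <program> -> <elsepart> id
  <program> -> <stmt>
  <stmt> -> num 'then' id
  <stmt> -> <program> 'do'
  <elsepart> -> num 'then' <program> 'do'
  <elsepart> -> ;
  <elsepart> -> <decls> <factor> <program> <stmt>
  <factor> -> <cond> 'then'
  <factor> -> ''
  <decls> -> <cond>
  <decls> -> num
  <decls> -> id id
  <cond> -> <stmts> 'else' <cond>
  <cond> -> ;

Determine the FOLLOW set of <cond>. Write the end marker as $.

{ 'then', ;, id, num }

In <factor> -> <cond> 'then': add FIRST('then') = { 'then' }.
In <decls> -> <cond>: <cond> is at the end, add FOLLOW(<decls>) = { 'then', ;, id, num }.
In <cond> -> <stmts> 'else' <cond>: <cond> is at the end, add FOLLOW(<cond>) = { 'then', ;, id, num }.
Union: FOLLOW(<cond>) = { 'then', ;, id, num }.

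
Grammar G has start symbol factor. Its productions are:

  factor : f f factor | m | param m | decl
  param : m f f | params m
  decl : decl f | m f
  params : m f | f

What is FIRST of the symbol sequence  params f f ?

{ f, m }

Add FIRST(params) = { f, m }; params is not nullable, stop.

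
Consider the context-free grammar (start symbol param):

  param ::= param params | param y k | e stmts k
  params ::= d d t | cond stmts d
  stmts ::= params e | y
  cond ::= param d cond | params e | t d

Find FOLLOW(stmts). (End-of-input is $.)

In param ::= e stmts k: add FIRST(k) = { k }.
In params ::= cond stmts d: add FIRST(d) = { d }.
Union: FOLLOW(stmts) = { d, k }.

{ d, k }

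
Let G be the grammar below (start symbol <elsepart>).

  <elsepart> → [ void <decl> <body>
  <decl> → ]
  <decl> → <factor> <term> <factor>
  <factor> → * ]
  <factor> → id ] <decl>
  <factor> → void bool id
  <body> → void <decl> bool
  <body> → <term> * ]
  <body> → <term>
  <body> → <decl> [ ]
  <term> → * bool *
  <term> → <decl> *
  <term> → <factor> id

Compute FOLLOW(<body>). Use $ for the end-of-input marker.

In <elsepart> → [ void <decl> <body>: <body> is at the end, add FOLLOW(<elsepart>) = { $ }.
Union: FOLLOW(<body>) = { $ }.

{ $ }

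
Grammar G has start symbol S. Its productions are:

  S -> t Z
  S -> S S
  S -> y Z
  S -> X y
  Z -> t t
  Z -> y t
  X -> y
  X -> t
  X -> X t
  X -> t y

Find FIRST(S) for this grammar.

{ t, y }

S -> t Z contributes {t}.
From S -> S S: add FIRST(S) = { t, y }.
S -> y Z contributes {y}.
From S -> X y: add FIRST(X) = { t, y }.
Union: FIRST(S) = { t, y }.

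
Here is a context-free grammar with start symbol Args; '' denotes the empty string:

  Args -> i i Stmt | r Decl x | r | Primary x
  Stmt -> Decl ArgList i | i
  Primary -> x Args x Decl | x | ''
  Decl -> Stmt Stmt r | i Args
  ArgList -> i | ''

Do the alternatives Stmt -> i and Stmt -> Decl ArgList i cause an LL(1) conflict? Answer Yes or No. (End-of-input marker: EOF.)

FIRST(i) = { i } and FIRST(Decl ArgList i) = { i }.
Both contain i, so the two alternatives are not disjoint — LL(1) conflict.

Yes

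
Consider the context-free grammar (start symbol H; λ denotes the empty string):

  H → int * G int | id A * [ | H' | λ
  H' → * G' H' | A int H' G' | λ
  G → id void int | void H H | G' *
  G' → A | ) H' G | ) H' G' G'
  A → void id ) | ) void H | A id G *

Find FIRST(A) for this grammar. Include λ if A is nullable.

{ ), void }

A → void id ) contributes {void}.
A → ) void H contributes {)}.
From A → A id G *: add FIRST(A) = { ), void }.
Union: FIRST(A) = { ), void }.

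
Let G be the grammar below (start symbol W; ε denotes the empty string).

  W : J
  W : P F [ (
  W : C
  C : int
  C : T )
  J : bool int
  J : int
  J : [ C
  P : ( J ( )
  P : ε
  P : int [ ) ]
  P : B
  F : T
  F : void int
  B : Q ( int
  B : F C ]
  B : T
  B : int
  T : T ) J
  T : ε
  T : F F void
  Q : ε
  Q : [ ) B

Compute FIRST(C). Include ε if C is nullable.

{ ), int, void }

C : int contributes {int}.
From C : T ): T nullable, take FIRST(T) ∪ {)} = { ), void }.
Union: FIRST(C) = { ), int, void }.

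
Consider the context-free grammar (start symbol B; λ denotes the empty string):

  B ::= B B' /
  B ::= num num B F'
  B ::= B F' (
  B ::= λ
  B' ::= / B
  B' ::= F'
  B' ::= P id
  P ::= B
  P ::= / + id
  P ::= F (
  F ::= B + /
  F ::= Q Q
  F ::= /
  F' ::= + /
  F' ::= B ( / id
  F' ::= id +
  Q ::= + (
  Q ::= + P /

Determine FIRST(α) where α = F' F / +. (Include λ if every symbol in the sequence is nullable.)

Add FIRST(F') = { (, +, /, id, num }; F' is not nullable, stop.

{ (, +, /, id, num }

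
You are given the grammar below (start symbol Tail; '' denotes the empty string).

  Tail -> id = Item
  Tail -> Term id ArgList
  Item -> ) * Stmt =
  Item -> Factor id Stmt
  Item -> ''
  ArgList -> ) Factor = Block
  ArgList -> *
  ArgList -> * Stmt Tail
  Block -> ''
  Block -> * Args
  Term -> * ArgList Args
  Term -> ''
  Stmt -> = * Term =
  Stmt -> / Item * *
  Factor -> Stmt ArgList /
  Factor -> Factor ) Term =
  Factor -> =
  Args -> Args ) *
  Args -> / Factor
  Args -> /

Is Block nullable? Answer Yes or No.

Yes

Block has an ''-production, so Block ⇒ ''.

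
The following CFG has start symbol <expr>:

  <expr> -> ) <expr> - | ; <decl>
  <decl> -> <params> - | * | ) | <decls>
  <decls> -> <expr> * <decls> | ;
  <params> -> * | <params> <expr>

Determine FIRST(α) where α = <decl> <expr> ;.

{ ), *, ; }

Add FIRST(<decl>) = { ), *, ; }; <decl> is not nullable, stop.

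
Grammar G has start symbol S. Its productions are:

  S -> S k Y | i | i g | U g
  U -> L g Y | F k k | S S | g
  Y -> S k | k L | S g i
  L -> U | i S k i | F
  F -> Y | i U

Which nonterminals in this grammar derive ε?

{ } (none)

No nonterminal has an empty production or an RHS whose symbols are all nullable.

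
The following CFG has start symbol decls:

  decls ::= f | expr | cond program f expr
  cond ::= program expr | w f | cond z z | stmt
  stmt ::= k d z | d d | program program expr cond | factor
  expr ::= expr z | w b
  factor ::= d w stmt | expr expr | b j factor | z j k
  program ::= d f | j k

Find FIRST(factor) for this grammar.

{ b, d, w, z }

factor ::= d w stmt contributes {d}.
From factor ::= expr expr: add FIRST(expr) = { w }.
factor ::= b j factor contributes {b}.
factor ::= z j k contributes {z}.
Union: FIRST(factor) = { b, d, w, z }.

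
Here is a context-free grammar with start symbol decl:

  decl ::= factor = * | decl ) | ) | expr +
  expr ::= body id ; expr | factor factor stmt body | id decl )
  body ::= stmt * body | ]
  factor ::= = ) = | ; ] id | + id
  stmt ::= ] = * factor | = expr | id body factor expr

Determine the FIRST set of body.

{ =, ], id }

From body ::= stmt * body: add FIRST(stmt) = { =, ], id }.
body ::= ] contributes {]}.
Union: FIRST(body) = { =, ], id }.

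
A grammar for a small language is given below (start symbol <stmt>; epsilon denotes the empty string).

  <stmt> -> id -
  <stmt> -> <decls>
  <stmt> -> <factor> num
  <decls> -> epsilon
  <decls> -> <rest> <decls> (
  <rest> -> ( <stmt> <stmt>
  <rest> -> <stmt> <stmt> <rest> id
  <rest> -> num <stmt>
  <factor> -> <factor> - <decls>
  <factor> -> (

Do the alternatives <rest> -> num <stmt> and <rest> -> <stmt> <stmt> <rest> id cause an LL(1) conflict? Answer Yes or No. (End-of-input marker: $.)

FIRST(num <stmt>) = { num } and FIRST(<stmt> <stmt> <rest> id) = { (, id, num }.
Both contain num, so the two alternatives are not disjoint — LL(1) conflict.

Yes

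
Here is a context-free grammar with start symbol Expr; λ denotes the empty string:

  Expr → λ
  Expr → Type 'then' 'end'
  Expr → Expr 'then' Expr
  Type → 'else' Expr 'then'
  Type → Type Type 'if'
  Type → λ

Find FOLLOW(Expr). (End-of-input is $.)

Expr is the start symbol, so $ ∈ FOLLOW(Expr).
In Expr → Expr 'then' Expr: add FIRST('then' Expr) = { 'then' }.
In Expr → Expr 'then' Expr: Expr is at the end, add FOLLOW(Expr) = { $, 'then' }.
In Type → 'else' Expr 'then': add FIRST('then') = { 'then' }.
Union: FOLLOW(Expr) = { $, 'then' }.

{ $, 'then' }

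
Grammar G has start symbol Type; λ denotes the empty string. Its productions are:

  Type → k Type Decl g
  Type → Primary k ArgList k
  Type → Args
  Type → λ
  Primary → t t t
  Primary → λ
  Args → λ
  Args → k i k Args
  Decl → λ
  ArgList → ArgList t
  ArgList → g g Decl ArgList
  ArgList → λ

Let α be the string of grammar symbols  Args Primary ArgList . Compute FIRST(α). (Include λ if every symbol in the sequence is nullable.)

Add FIRST(Args)\{λ} = { k }; Args is nullable, continue.
Add FIRST(Primary)\{λ} = { t }; Primary is nullable, continue.
Add FIRST(ArgList)\{λ} = { g, t }; ArgList is nullable, continue.
Every symbol is nullable, so include λ.

{ g, k, t, λ }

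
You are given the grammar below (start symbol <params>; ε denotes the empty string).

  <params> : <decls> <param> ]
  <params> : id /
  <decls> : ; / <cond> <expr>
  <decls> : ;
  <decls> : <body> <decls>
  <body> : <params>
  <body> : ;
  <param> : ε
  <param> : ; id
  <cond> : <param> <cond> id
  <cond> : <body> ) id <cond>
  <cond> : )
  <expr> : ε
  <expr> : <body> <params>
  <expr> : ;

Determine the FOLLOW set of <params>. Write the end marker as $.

{ $, ), ;, ], id }

<params> is the start symbol, so $ ∈ FOLLOW(<params>).
In <body> : <params>: <params> is at the end, add FOLLOW(<body>) = { ), ;, id }.
In <expr> : <body> <params>: <params> is at the end, add FOLLOW(<expr>) = { ;, ] }.
Union: FOLLOW(<params>) = { $, ), ;, ], id }.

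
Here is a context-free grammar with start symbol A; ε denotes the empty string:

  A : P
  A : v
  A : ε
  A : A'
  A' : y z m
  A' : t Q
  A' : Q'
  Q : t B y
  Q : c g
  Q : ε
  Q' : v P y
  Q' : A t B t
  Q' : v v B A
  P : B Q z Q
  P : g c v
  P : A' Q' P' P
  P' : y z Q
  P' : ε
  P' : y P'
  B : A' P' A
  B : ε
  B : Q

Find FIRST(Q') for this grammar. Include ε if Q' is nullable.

Q' : v P y contributes {v}.
From Q' : A t B t: A nullable, take FIRST(A) ∪ {t} = { c, g, t, v, y, z }.
Q' : v v B A contributes {v}.
Union: FIRST(Q') = { c, g, t, v, y, z }.

{ c, g, t, v, y, z }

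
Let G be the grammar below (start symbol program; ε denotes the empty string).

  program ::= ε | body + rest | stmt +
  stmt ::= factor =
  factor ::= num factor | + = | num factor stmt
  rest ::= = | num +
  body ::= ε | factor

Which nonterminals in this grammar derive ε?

Directly nullable (have an ε-production): program, body.
No other nonterminal has a production whose RHS symbols are all nullable.

{ body, program }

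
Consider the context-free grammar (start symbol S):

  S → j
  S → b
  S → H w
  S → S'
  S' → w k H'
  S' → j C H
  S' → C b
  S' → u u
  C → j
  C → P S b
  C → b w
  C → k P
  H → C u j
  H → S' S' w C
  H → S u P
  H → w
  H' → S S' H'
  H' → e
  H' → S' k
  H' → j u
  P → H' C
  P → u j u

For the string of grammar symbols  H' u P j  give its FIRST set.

Add FIRST(H') = { b, e, j, k, u, w }; H' is not nullable, stop.

{ b, e, j, k, u, w }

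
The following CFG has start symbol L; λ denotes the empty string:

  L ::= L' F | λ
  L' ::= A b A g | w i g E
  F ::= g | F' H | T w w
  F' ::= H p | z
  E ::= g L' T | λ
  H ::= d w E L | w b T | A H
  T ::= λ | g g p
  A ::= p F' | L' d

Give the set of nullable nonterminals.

{ E, L, T }

Directly nullable (have an λ-production): L, E, T.
No other nonterminal has a production whose RHS symbols are all nullable.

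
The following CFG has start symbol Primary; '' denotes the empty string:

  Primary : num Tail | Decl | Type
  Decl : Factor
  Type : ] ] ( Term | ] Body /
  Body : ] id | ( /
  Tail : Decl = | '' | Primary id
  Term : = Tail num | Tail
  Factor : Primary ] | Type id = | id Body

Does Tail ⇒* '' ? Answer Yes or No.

Yes

Tail has an ''-production, so Tail ⇒ ''.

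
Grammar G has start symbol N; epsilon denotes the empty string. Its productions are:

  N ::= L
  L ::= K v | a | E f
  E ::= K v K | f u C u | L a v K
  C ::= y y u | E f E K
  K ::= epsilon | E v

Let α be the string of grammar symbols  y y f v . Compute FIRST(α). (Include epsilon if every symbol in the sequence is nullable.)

y is a terminal; add {y} and stop.

{ y }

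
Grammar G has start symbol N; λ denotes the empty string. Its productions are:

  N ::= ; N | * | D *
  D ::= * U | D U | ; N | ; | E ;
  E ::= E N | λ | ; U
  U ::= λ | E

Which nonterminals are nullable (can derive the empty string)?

Directly nullable (have an λ-production): E, U.
No other nonterminal has a production whose RHS symbols are all nullable.

{ E, U }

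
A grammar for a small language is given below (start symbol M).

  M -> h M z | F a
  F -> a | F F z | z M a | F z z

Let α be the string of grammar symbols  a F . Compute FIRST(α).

{ a }

a is a terminal; add {a} and stop.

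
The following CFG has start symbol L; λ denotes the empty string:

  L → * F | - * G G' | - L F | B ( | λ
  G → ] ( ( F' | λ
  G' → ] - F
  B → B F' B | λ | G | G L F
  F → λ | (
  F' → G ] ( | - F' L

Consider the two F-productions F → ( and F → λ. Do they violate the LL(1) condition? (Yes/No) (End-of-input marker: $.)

Yes

FIRST(() = { ( } and FIRST(λ) = { λ }.
The second alternative is nullable and FOLLOW(F) = { $, (, *, -, ] } shares ( with FIRST of the first — conflict.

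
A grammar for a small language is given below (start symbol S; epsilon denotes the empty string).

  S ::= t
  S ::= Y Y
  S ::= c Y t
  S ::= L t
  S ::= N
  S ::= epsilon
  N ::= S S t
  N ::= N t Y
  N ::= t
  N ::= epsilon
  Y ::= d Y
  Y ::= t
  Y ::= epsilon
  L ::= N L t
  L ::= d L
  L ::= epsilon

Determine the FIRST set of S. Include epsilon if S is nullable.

S ::= t contributes {t}.
From S ::= Y Y: Y, Y nullable, take FIRST(Y) ∪ FIRST(Y) = { d, t }; also epsilon since the whole RHS is nullable.
S ::= c Y t contributes {c}.
From S ::= L t: L nullable, take FIRST(L) ∪ {t} = { c, d, t }.
From S ::= N: add FIRST(N) = { c, d, t, epsilon } (including epsilon since N is nullable).
S ::= epsilon contributes epsilon.
Union: FIRST(S) = { c, d, t, epsilon }.

{ c, d, t, epsilon }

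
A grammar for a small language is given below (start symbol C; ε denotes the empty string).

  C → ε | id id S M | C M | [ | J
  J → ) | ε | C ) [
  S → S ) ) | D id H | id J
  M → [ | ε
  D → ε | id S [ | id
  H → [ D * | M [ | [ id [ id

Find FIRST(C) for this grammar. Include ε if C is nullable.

C → ε contributes ε.
C → id id S M contributes {id}.
From C → C M: C, M nullable, take FIRST(C) ∪ FIRST(M) = { ), [, id }; also ε since the whole RHS is nullable.
C → [ contributes {[}.
From C → J: add FIRST(J) = { ), [, id, ε } (including ε since J is nullable).
Union: FIRST(C) = { ), [, id, ε }.

{ ), [, id, ε }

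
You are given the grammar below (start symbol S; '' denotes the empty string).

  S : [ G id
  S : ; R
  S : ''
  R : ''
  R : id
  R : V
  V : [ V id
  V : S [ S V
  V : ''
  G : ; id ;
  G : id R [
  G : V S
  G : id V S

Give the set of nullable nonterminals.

{ G, R, S, V }

Directly nullable (have an ''-production): S, R, V.
G : V S with every symbol nullable, so G is nullable.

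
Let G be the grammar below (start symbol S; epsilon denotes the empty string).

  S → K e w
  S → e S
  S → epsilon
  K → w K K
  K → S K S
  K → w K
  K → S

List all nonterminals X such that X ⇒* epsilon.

{ K, S }

Directly nullable (have an epsilon-production): S.
K → S K S with every symbol nullable, so K is nullable.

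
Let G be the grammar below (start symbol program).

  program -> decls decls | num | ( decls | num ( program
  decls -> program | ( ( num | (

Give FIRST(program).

From program -> decls decls: add FIRST(decls) = { (, num }.
program -> num contributes {num}.
program -> ( decls contributes {(}.
program -> num ( program contributes {num}.
Union: FIRST(program) = { (, num }.

{ (, num }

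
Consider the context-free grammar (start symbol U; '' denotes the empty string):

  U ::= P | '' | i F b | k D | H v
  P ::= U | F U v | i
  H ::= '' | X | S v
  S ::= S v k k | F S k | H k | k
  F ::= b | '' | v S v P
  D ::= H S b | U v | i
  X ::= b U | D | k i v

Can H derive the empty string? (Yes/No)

Yes

H has an ''-production, so H ⇒ ''.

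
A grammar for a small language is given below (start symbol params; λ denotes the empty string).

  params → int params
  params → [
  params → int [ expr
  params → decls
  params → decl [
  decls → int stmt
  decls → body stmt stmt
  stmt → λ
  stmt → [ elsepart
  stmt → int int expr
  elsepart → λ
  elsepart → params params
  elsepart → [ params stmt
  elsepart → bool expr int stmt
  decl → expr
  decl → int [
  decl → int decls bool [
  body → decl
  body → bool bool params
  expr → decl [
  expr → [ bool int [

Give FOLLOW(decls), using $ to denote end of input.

In params → decls: decls is at the end, add FOLLOW(params) = { $, [, bool, int }.
In decl → int decls bool [: add FIRST(bool [) = { bool }.
Union: FOLLOW(decls) = { $, [, bool, int }.

{ $, [, bool, int }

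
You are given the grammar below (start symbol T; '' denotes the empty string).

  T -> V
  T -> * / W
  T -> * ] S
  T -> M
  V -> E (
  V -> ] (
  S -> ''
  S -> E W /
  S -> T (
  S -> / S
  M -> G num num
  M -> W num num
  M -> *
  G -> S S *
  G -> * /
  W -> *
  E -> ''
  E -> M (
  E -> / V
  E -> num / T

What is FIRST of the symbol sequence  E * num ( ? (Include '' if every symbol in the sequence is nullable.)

{ (, *, /, ], num }

Add FIRST(E)\{''} = { (, *, /, ], num }; E is nullable, continue.
* is a terminal; add {*} and stop.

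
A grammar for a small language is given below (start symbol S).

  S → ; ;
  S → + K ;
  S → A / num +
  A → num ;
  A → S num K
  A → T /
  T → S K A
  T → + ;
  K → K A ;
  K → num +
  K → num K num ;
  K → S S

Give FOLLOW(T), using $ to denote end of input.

{ / }

In A → T /: add FIRST(/) = { / }.
Union: FOLLOW(T) = { / }.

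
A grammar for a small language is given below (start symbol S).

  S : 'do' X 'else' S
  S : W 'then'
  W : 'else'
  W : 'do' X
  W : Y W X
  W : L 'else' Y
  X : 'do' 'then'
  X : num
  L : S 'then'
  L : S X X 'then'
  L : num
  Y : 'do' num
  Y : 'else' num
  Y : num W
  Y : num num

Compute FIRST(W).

W : 'else' contributes {'else'}.
W : 'do' X contributes {'do'}.
From W : Y W X: add FIRST(Y) = { 'do', 'else', num }.
From W : L 'else' Y: add FIRST(L) = { 'do', 'else', num }.
Union: FIRST(W) = { 'do', 'else', num }.

{ 'do', 'else', num }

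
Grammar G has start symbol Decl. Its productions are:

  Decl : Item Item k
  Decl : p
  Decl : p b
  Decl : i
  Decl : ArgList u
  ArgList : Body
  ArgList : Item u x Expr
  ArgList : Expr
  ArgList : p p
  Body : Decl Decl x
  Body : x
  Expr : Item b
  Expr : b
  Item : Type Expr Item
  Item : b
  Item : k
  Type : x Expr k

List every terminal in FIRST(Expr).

From Expr : Item b: add FIRST(Item) = { b, k, x }.
Expr : b contributes {b}.
Union: FIRST(Expr) = { b, k, x }.

{ b, k, x }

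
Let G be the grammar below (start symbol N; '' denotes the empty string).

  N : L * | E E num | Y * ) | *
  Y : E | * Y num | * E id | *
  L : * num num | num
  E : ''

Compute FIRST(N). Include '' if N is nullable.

From N : L *: add FIRST(L) = { *, num }.
From N : E E num: E, E nullable, take FIRST(E) ∪ FIRST(E) ∪ {num} = { num }.
From N : Y * ): Y nullable, take FIRST(Y) ∪ {*} = { * }.
N : * contributes {*}.
Union: FIRST(N) = { *, num }.

{ *, num }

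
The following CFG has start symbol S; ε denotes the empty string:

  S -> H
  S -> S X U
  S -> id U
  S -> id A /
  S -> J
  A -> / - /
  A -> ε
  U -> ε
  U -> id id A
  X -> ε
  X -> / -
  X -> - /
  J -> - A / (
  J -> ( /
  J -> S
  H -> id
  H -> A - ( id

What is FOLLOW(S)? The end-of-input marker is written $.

{ $, -, /, id }

S is the start symbol, so $ ∈ FOLLOW(S).
In S -> S X U: add FIRST(X U)\{ε} = { -, /, id }.
  Since X U is nullable, also add FOLLOW(S) = { $, -, /, id }.
In J -> S: S is at the end, add FOLLOW(J) = { $, -, /, id }.
Union: FOLLOW(S) = { $, -, /, id }.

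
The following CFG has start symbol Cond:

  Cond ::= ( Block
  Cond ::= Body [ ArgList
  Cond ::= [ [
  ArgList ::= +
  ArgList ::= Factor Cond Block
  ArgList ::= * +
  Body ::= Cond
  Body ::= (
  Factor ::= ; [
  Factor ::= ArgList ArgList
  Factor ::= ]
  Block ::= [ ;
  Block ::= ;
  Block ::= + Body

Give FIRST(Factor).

{ *, +, ;, ] }

Factor ::= ; [ contributes {;}.
From Factor ::= ArgList ArgList: add FIRST(ArgList) = { *, +, ;, ] }.
Factor ::= ] contributes {]}.
Union: FIRST(Factor) = { *, +, ;, ] }.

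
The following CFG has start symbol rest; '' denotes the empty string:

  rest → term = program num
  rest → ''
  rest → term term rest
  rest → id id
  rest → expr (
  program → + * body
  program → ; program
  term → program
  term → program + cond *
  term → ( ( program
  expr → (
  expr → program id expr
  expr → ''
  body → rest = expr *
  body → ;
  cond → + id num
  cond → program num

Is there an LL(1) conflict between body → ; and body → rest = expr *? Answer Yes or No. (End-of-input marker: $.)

Yes

FIRST(;) = { ; } and FIRST(rest = expr *) = { (, +, ;, =, id }.
Both contain ;, so the two alternatives are not disjoint — LL(1) conflict.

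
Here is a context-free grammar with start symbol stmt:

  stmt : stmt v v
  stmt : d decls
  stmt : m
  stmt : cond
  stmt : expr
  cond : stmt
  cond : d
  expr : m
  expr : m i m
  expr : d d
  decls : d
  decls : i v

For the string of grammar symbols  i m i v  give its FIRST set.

i is a terminal; add {i} and stop.

{ i }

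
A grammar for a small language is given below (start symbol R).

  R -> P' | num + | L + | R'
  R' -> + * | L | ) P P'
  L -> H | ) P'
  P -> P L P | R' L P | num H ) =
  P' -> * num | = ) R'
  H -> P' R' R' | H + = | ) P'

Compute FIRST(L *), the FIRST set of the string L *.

{ ), *, = }

Add FIRST(L) = { ), *, = }; L is not nullable, stop.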